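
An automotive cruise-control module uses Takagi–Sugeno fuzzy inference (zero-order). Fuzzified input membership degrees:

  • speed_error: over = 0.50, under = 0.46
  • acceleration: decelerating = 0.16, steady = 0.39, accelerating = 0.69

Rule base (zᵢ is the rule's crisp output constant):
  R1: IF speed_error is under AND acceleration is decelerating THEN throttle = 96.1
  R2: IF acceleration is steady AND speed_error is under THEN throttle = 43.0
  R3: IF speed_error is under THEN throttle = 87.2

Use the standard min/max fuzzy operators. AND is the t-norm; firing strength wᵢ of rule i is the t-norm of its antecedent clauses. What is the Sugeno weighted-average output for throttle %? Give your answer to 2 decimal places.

R1 (z=96.1): under=0.46, decelerating=0.16; AND[min(a, b)] → w = 0.16
R2 (z=43.0): steady=0.39, under=0.46; AND[min(a, b)] → w = 0.39
R3 (z=87.2): under=0.46 → w = 0.46
Weighted average = (0.16·96.1 + 0.39·43.0 + 0.46·87.2) / (0.16 + 0.39 + 0.46)
  = 72.2580 / 1.0100 = 71.54

71.54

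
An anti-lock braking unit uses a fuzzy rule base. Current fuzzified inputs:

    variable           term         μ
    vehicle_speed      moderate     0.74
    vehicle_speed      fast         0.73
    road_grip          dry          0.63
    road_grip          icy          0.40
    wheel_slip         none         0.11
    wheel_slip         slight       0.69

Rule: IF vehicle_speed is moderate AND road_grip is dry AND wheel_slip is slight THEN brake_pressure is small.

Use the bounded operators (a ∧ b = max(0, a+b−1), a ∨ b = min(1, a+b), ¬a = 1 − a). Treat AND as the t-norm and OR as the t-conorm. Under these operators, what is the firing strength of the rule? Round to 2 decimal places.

firing strength: moderate=0.74, dry=0.63, slight=0.69; AND[max(0, a+b−1)] → w = 0.06

0.06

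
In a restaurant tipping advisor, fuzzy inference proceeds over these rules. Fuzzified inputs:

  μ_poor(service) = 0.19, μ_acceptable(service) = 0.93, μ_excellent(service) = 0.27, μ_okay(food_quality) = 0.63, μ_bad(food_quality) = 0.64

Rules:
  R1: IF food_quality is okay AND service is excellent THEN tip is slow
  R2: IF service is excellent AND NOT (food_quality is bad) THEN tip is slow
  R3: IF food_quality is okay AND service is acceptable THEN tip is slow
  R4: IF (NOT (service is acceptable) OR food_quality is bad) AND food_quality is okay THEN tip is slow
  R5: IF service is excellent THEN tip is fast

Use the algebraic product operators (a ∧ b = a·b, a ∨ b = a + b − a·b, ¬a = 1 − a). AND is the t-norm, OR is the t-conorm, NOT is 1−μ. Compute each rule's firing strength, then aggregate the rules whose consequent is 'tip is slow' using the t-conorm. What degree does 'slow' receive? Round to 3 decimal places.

R1: okay=0.63, excellent=0.27; AND[a·b] → w = 0.1701
R2: excellent=0.27, ¬bad=1−0.64=0.36; AND[a·b] → w = 0.0972
R3: okay=0.63, acceptable=0.93; AND[a·b] → w = 0.5859
R4: (¬acceptable=1−0.93=0.07 OR bad=0.64) = 0.6652; AND[a·b] with okay=0.63 → w = 0.4191
R5: excellent=0.27 → w = 0.2700
Rules with consequent 'slow': {R1, R2, R3, R4} → strengths 0.1701, 0.0972, 0.5859, 0.4191
Aggregate via t-conorm [a + b − a·b]: 0.8198

0.820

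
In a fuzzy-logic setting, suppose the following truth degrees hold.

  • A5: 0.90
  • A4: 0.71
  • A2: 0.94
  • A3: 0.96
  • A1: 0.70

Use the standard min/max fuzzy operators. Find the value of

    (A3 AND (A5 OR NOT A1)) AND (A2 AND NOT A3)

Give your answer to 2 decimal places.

0.04

NOT A1 = 1 − 0.70 = 0.30
A5 OR NOT A1 = max(a, b) on (0.90, 0.30) = 0.90
A3 AND (A5 OR NOT A1) = min(a, b) on (0.96, 0.90) = 0.90
NOT A3 = 1 − 0.96 = 0.04
A2 AND NOT A3 = min(a, b) on (0.94, 0.04) = 0.04
(A3 AND (A5 OR NOT A1)) AND (A2 AND NOT A3) = min(a, b) on (0.90, 0.04) = 0.04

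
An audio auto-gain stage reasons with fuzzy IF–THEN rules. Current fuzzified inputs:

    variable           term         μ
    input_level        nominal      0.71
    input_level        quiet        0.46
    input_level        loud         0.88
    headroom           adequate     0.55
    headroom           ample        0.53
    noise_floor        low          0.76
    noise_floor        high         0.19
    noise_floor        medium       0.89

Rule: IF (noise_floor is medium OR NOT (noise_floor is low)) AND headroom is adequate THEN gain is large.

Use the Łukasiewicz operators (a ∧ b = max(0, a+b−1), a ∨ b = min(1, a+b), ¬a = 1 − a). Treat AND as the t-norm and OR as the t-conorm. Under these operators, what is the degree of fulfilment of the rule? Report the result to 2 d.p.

0.55

firing strength: (medium=0.89 OR ¬low=1−0.76=0.24) = 1.00; AND[max(0, a+b−1)] with adequate=0.55 → w = 0.55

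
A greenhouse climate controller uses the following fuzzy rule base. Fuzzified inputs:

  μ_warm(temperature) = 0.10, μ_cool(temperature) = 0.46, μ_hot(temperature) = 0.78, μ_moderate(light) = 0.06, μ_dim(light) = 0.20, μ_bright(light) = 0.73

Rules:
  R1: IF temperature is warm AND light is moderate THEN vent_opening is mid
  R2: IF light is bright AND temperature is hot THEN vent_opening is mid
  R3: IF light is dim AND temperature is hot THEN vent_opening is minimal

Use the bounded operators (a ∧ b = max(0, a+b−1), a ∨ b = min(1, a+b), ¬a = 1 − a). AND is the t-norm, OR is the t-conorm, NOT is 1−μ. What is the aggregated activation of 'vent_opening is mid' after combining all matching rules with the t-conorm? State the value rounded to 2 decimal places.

R1: warm=0.10, moderate=0.06; AND[max(0, a+b−1)] → w = 0.00
R2: bright=0.73, hot=0.78; AND[max(0, a+b−1)] → w = 0.51
R3: dim=0.20, hot=0.78; AND[max(0, a+b−1)] → w = 0.00
Rules with consequent 'mid': {R1, R2} → strengths 0.00, 0.51
Aggregate via t-conorm [min(1, a+b)]: 0.51

0.51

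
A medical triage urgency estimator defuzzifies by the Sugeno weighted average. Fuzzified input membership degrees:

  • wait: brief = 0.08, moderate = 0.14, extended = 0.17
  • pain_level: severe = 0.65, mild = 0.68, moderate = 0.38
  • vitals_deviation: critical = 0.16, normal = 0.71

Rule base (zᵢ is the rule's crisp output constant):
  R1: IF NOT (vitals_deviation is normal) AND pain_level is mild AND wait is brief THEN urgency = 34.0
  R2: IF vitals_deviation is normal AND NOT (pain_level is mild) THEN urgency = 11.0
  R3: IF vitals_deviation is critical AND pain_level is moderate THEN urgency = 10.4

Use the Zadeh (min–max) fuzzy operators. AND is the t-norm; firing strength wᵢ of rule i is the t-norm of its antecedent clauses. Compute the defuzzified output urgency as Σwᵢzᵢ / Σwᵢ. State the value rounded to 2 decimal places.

14.11

R1 (z=34.0): ¬normal=1−0.71=0.29, mild=0.68, brief=0.08; AND[min(a, b)] → w = 0.08
R2 (z=11.0): normal=0.71, ¬mild=1−0.68=0.32; AND[min(a, b)] → w = 0.32
R3 (z=10.4): critical=0.16, moderate=0.38; AND[min(a, b)] → w = 0.16
Weighted average = (0.08·34.0 + 0.32·11.0 + 0.16·10.4) / (0.08 + 0.32 + 0.16)
  = 7.9040 / 0.5600 = 14.11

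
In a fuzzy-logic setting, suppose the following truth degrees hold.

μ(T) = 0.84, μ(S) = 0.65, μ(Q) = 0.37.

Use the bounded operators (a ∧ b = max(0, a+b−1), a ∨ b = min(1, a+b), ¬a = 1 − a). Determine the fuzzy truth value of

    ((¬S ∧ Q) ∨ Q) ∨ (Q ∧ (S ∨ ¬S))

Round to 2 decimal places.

0.74

¬S = 1 − 0.65 = 0.35
¬S ∧ Q = max(0, a+b−1) on (0.35, 0.37) = 0.00
(¬S ∧ Q) ∨ Q = min(1, a+b) on (0.00, 0.37) = 0.37
¬S = 1 − 0.65 = 0.35
S ∨ ¬S = min(1, a+b) on (0.65, 0.35) = 1.00
Q ∧ (S ∨ ¬S) = max(0, a+b−1) on (0.37, 1.00) = 0.37
((¬S ∧ Q) ∨ Q) ∨ (Q ∧ (S ∨ ¬S)) = min(1, a+b) on (0.37, 0.37) = 0.74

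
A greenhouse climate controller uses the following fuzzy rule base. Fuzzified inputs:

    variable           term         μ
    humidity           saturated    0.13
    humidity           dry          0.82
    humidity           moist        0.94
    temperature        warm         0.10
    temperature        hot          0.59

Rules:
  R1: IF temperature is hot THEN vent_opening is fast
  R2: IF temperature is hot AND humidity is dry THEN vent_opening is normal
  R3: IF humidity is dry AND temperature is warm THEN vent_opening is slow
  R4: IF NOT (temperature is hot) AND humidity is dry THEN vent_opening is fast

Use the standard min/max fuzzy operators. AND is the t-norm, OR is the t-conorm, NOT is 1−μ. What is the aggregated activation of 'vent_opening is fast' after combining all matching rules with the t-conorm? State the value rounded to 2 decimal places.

R1: hot=0.59 → w = 0.59
R2: hot=0.59, dry=0.82; AND[min(a, b)] → w = 0.59
R3: dry=0.82, warm=0.10; AND[min(a, b)] → w = 0.10
R4: ¬hot=1−0.59=0.41, dry=0.82; AND[min(a, b)] → w = 0.41
Rules with consequent 'fast': {R1, R4} → strengths 0.59, 0.41
Aggregate via t-conorm [max(a, b)]: 0.59

0.59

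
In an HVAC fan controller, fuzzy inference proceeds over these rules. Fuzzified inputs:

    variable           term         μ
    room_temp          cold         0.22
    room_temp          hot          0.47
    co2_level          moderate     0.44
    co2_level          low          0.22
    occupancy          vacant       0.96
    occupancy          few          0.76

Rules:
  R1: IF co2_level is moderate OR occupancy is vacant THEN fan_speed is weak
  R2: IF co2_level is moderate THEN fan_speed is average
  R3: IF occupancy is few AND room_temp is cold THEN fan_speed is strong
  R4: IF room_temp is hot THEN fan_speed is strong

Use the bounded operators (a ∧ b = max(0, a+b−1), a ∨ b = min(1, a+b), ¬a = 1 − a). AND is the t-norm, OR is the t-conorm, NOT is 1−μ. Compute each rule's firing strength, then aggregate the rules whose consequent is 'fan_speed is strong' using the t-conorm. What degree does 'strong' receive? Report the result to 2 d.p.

R1: moderate=0.44, vacant=0.96; OR[min(1, a+b)] → w = 1.00
R2: moderate=0.44 → w = 0.44
R3: few=0.76, cold=0.22; AND[max(0, a+b−1)] → w = 0.00
R4: hot=0.47 → w = 0.47
Rules with consequent 'strong': {R3, R4} → strengths 0.00, 0.47
Aggregate via t-conorm [min(1, a+b)]: 0.47

0.47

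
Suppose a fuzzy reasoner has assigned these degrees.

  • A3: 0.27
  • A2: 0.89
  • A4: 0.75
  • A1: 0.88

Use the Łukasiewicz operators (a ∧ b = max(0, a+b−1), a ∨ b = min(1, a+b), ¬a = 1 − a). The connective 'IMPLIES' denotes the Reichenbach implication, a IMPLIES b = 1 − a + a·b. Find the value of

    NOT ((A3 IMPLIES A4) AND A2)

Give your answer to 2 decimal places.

A3 IMPLIES A4  [Reichenbach: 1 − a + a·b] with a=0.27, b=0.75 → 0.93
(A3 IMPLIES A4) AND A2 = max(0, a+b−1) on (0.93, 0.89) = 0.82
NOT ((A3 IMPLIES A4) AND A2) = 1 − 0.82 = 0.18

0.18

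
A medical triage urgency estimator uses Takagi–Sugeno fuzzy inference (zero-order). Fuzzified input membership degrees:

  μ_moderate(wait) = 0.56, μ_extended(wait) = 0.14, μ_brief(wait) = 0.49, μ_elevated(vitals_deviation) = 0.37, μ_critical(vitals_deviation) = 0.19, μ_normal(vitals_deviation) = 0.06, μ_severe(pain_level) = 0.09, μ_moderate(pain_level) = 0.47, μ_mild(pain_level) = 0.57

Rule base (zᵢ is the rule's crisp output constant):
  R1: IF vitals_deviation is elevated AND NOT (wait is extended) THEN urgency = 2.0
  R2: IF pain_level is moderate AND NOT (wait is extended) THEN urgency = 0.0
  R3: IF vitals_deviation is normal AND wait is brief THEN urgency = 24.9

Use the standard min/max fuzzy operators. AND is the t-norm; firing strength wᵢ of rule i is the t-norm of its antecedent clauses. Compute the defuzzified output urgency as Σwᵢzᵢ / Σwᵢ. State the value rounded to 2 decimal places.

2.48

R1 (z=2.0): elevated=0.37, ¬extended=1−0.14=0.86; AND[min(a, b)] → w = 0.37
R2 (z=0.0): moderate=0.47, ¬extended=1−0.14=0.86; AND[min(a, b)] → w = 0.47
R3 (z=24.9): normal=0.06, brief=0.49; AND[min(a, b)] → w = 0.06
Weighted average = (0.37·2.0 + 0.47·0.0 + 0.06·24.9) / (0.37 + 0.47 + 0.06)
  = 2.2340 / 0.9000 = 2.48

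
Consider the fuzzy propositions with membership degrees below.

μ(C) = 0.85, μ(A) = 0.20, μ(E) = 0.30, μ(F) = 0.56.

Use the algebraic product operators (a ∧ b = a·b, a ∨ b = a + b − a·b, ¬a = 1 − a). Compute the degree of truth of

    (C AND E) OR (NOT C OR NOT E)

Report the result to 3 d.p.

C AND E = a·b on (0.8500, 0.3000) = 0.2550
NOT C = 1 − 0.8500 = 0.1500
NOT E = 1 − 0.3000 = 0.7000
NOT C OR NOT E = a + b − a·b on (0.1500, 0.7000) = 0.7450
(C AND E) OR (NOT C OR NOT E) = a + b − a·b on (0.2550, 0.7450) = 0.8100

0.810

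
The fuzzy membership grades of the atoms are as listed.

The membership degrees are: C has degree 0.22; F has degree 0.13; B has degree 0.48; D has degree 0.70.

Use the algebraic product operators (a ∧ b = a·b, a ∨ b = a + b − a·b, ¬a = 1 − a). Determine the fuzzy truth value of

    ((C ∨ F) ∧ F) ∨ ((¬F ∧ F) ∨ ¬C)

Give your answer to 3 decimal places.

C ∨ F = a + b − a·b on (0.2200, 0.1300) = 0.3214
(C ∨ F) ∧ F = a·b on (0.3214, 0.1300) = 0.0418
¬F = 1 − 0.1300 = 0.8700
¬F ∧ F = a·b on (0.8700, 0.1300) = 0.1131
¬C = 1 − 0.2200 = 0.7800
(¬F ∧ F) ∨ ¬C = a + b − a·b on (0.1131, 0.7800) = 0.8049
((C ∨ F) ∧ F) ∨ ((¬F ∧ F) ∨ ¬C) = a + b − a·b on (0.0418, 0.8049) = 0.8130

0.813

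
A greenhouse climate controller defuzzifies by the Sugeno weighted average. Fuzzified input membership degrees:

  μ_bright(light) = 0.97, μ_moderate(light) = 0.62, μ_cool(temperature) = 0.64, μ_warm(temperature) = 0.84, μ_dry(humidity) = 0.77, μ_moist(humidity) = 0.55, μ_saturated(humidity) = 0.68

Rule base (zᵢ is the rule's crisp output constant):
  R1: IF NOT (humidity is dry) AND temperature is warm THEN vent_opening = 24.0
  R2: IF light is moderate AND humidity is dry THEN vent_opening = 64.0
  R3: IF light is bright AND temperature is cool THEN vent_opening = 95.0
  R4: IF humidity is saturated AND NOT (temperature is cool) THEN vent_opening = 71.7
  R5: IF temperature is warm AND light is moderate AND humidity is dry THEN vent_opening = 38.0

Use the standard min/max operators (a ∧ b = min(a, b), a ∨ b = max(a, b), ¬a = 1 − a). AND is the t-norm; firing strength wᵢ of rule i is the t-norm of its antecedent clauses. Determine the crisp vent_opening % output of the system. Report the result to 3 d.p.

R1 (z=24.0): ¬dry=1−0.77=0.23, warm=0.84; AND[min(a, b)] → w = 0.23
R2 (z=64.0): moderate=0.62, dry=0.77; AND[min(a, b)] → w = 0.62
R3 (z=95.0): bright=0.97, cool=0.64; AND[min(a, b)] → w = 0.64
R4 (z=71.7): saturated=0.68, ¬cool=1−0.64=0.36; AND[min(a, b)] → w = 0.36
R5 (z=38.0): warm=0.84, moderate=0.62, dry=0.77; AND[min(a, b)] → w = 0.62
Weighted average = (0.23·24.0 + 0.62·64.0 + 0.64·95.0 + 0.36·71.7 + 0.62·38.0) / (0.23 + 0.62 + 0.64 + 0.36 + 0.62)
  = 155.3720 / 2.4700 = 62.904

62.904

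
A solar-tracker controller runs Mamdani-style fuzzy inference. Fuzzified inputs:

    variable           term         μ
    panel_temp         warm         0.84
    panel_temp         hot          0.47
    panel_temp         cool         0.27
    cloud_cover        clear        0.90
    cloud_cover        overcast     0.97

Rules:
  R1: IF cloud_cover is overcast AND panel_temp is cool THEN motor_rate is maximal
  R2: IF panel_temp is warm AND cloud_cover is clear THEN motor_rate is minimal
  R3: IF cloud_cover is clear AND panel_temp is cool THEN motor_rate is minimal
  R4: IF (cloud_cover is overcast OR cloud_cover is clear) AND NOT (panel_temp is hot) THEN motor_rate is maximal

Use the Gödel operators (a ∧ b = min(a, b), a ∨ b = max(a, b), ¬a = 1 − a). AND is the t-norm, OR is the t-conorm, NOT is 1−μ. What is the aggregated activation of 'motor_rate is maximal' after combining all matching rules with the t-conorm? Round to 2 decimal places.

R1: overcast=0.97, cool=0.27; AND[min(a, b)] → w = 0.27
R2: warm=0.84, clear=0.90; AND[min(a, b)] → w = 0.84
R3: clear=0.90, cool=0.27; AND[min(a, b)] → w = 0.27
R4: (overcast=0.97 OR clear=0.90) = 0.97; AND[min(a, b)] with ¬hot=1−0.47=0.53 → w = 0.53
Rules with consequent 'maximal': {R1, R4} → strengths 0.27, 0.53
Aggregate via t-conorm [max(a, b)]: 0.53

0.53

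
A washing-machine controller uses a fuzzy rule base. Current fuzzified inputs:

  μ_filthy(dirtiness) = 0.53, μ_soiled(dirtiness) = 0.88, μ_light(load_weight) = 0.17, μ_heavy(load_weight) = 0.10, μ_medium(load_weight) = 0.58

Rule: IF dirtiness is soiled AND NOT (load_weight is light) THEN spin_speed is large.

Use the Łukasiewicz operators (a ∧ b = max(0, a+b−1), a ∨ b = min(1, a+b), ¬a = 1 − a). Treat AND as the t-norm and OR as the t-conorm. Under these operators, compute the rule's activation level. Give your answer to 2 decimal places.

firing strength: soiled=0.88, ¬light=1−0.17=0.83; AND[max(0, a+b−1)] → w = 0.71

0.71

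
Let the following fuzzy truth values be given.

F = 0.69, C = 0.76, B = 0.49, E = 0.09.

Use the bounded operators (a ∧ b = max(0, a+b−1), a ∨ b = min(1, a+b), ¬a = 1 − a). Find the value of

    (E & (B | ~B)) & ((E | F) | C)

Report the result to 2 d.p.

0.09

~B = 1 − 0.49 = 0.51
B | ~B = min(1, a+b) on (0.49, 0.51) = 1.00
E & (B | ~B) = max(0, a+b−1) on (0.09, 1.00) = 0.09
E | F = min(1, a+b) on (0.09, 0.69) = 0.78
(E | F) | C = min(1, a+b) on (0.78, 0.76) = 1.00
(E & (B | ~B)) & ((E | F) | C) = max(0, a+b−1) on (0.09, 1.00) = 0.09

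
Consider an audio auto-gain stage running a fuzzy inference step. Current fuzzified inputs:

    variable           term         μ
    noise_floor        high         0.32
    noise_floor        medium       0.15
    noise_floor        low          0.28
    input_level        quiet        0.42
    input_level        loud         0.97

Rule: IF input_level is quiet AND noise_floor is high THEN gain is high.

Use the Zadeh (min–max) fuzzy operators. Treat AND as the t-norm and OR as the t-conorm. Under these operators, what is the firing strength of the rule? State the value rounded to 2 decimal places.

0.32

firing strength: quiet=0.42, high=0.32; AND[min(a, b)] → w = 0.32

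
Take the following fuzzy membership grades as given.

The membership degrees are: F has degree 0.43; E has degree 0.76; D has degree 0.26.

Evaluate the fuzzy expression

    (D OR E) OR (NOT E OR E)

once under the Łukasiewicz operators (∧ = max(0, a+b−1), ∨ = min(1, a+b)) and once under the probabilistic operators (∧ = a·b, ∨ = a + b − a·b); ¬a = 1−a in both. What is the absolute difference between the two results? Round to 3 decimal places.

Under Łukasiewicz:
  D OR E = min(1, a+b) on (0.26, 0.76) = 1.00
  NOT E = 1 − 0.76 = 0.24
  NOT E OR E = min(1, a+b) on (0.24, 0.76) = 1.00
  (D OR E) OR (NOT E OR E) = min(1, a+b) on (1.00, 1.00) = 1.00
  → value = 1.0000
Under probabilistic:
  D OR E = a + b − a·b on (0.2600, 0.7600) = 0.8224
  NOT E = 1 − 0.7600 = 0.2400
  NOT E OR E = a + b − a·b on (0.2400, 0.7600) = 0.8176
  (D OR E) OR (NOT E OR E) = a + b − a·b on (0.8224, 0.8176) = 0.9676
  → value = 0.9676
|1.0000 − 0.9676| = 0.032

0.032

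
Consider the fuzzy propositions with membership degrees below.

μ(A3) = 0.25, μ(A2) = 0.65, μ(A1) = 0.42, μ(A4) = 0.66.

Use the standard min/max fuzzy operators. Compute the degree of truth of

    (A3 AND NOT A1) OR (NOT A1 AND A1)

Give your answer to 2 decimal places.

NOT A1 = 1 − 0.42 = 0.58
A3 AND NOT A1 = min(a, b) on (0.25, 0.58) = 0.25
NOT A1 = 1 − 0.42 = 0.58
NOT A1 AND A1 = min(a, b) on (0.58, 0.42) = 0.42
(A3 AND NOT A1) OR (NOT A1 AND A1) = max(a, b) on (0.25, 0.42) = 0.42

0.42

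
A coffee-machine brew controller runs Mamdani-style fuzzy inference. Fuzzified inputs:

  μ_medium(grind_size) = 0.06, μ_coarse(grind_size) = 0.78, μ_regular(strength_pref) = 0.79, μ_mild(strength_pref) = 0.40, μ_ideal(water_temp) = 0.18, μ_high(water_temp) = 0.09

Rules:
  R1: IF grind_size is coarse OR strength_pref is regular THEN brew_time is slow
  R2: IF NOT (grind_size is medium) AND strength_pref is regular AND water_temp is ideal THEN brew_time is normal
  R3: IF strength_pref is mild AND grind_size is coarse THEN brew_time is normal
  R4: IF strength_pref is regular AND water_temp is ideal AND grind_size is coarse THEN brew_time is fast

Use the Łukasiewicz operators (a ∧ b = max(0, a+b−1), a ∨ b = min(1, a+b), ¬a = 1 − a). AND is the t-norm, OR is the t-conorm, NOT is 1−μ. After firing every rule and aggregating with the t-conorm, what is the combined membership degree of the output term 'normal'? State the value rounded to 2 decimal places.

0.18

R1: coarse=0.78, regular=0.79; OR[min(1, a+b)] → w = 1.00
R2: ¬medium=1−0.06=0.94, regular=0.79, ideal=0.18; AND[max(0, a+b−1)] → w = 0.00
R3: mild=0.40, coarse=0.78; AND[max(0, a+b−1)] → w = 0.18
R4: regular=0.79, ideal=0.18, coarse=0.78; AND[max(0, a+b−1)] → w = 0.00
Rules with consequent 'normal': {R2, R3} → strengths 0.00, 0.18
Aggregate via t-conorm [min(1, a+b)]: 0.18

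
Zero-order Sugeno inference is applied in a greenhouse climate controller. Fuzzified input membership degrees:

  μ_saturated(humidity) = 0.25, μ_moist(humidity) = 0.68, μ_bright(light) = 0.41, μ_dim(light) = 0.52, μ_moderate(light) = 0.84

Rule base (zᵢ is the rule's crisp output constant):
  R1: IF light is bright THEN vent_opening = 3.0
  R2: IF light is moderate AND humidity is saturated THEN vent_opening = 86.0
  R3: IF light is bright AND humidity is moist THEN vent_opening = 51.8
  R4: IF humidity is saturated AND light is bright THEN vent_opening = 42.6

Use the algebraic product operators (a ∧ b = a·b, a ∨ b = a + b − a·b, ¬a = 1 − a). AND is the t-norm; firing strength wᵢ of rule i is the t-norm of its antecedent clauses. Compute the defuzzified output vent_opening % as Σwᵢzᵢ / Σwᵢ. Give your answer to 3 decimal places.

38.049

R1 (z=3.0): bright=0.41 → w = 0.4100
R2 (z=86.0): moderate=0.84, saturated=0.25; AND[a·b] → w = 0.2100
R3 (z=51.8): bright=0.41, moist=0.68; AND[a·b] → w = 0.2788
R4 (z=42.6): saturated=0.25, bright=0.41; AND[a·b] → w = 0.1025
Weighted average = (0.4100·3.0 + 0.2100·86.0 + 0.2788·51.8 + 0.1025·42.6) / (0.4100 + 0.2100 + 0.2788 + 0.1025)
  = 38.0983 / 1.0013 = 38.049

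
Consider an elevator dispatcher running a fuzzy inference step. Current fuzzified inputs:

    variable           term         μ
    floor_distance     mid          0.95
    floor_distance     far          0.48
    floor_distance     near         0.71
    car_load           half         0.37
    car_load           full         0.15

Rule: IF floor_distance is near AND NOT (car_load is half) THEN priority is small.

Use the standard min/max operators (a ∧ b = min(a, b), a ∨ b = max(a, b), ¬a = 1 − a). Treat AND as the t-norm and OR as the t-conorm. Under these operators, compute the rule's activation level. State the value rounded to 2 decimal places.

firing strength: near=0.71, ¬half=1−0.37=0.63; AND[min(a, b)] → w = 0.63

0.63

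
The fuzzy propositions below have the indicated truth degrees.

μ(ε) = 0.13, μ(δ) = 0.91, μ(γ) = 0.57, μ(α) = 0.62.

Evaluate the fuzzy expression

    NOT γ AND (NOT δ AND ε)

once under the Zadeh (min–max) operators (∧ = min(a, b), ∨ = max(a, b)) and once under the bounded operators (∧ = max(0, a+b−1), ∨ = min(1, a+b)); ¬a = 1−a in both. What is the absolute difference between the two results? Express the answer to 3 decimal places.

Under Zadeh (min–max):
  NOT γ = 1 − 0.57 = 0.43
  NOT δ = 1 − 0.91 = 0.09
  NOT δ AND ε = min(a, b) on (0.09, 0.13) = 0.09
  NOT γ AND (NOT δ AND ε) = min(a, b) on (0.43, 0.09) = 0.09
  → value = 0.0900
Under bounded:
  NOT γ = 1 − 0.57 = 0.43
  NOT δ = 1 − 0.91 = 0.09
  NOT δ AND ε = max(0, a+b−1) on (0.09, 0.13) = 0.00
  NOT γ AND (NOT δ AND ε) = max(0, a+b−1) on (0.43, 0.00) = 0.00
  → value = 0.0000
|0.0900 − 0.0000| = 0.090

0.090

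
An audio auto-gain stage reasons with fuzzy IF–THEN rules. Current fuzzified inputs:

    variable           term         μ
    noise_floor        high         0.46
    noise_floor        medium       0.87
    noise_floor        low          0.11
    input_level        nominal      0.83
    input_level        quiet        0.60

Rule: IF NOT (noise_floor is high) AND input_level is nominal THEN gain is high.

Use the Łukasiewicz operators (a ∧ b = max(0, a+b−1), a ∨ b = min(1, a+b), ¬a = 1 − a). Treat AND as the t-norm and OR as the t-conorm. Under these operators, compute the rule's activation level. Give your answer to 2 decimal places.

firing strength: ¬high=1−0.46=0.54, nominal=0.83; AND[max(0, a+b−1)] → w = 0.37

0.37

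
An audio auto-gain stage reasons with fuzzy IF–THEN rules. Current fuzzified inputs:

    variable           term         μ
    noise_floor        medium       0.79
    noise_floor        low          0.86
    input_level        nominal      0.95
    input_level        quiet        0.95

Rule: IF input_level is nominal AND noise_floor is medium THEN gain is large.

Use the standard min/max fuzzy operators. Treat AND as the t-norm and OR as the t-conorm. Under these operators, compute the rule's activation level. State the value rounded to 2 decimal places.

firing strength: nominal=0.95, medium=0.79; AND[min(a, b)] → w = 0.79

0.79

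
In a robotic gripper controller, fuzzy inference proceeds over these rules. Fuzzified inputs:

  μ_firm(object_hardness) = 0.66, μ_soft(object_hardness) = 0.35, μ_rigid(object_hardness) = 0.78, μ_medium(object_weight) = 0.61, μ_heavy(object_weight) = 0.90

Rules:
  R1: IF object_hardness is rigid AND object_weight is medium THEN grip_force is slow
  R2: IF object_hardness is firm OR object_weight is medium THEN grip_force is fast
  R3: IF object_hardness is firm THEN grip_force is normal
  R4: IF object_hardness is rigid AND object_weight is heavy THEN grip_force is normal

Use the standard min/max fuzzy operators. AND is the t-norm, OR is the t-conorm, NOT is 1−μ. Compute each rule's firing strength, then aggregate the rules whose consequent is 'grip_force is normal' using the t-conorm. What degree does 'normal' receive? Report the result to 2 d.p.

R1: rigid=0.78, medium=0.61; AND[min(a, b)] → w = 0.61
R2: firm=0.66, medium=0.61; OR[max(a, b)] → w = 0.66
R3: firm=0.66 → w = 0.66
R4: rigid=0.78, heavy=0.90; AND[min(a, b)] → w = 0.78
Rules with consequent 'normal': {R3, R4} → strengths 0.66, 0.78
Aggregate via t-conorm [max(a, b)]: 0.78

0.78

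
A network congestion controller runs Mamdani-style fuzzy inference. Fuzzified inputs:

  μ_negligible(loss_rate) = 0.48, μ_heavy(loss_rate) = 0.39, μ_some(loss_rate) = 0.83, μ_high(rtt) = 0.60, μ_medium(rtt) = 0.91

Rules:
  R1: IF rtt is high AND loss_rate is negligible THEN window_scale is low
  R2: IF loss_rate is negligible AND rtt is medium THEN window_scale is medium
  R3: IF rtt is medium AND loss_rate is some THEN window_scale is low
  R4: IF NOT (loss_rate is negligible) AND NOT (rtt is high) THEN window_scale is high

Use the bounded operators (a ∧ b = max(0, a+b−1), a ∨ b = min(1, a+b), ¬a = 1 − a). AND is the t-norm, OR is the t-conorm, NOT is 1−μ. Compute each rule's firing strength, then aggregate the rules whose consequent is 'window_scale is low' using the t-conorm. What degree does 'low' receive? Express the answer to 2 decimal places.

R1: high=0.60, negligible=0.48; AND[max(0, a+b−1)] → w = 0.08
R2: negligible=0.48, medium=0.91; AND[max(0, a+b−1)] → w = 0.39
R3: medium=0.91, some=0.83; AND[max(0, a+b−1)] → w = 0.74
R4: ¬negligible=1−0.48=0.52, ¬high=1−0.60=0.40; AND[max(0, a+b−1)] → w = 0.00
Rules with consequent 'low': {R1, R3} → strengths 0.08, 0.74
Aggregate via t-conorm [min(1, a+b)]: 0.82

0.82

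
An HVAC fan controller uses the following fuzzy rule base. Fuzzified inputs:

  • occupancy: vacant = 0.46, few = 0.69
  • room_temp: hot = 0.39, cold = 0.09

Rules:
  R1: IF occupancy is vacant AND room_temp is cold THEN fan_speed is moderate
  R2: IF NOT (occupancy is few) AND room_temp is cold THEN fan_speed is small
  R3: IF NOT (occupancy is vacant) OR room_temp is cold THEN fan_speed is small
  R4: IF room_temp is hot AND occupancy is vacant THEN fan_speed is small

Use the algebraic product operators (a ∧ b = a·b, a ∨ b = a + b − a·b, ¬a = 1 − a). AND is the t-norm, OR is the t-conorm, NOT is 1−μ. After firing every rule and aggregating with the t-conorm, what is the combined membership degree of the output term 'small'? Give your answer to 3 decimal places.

R1: vacant=0.46, cold=0.09; AND[a·b] → w = 0.0414
R2: ¬few=1−0.69=0.31, cold=0.09; AND[a·b] → w = 0.0279
R3: ¬vacant=1−0.46=0.54, cold=0.09; OR[a + b − a·b] → w = 0.5814
R4: hot=0.39, vacant=0.46; AND[a·b] → w = 0.1794
Rules with consequent 'small': {R2, R3, R4} → strengths 0.0279, 0.5814, 0.1794
Aggregate via t-conorm [a + b − a·b]: 0.6661

0.666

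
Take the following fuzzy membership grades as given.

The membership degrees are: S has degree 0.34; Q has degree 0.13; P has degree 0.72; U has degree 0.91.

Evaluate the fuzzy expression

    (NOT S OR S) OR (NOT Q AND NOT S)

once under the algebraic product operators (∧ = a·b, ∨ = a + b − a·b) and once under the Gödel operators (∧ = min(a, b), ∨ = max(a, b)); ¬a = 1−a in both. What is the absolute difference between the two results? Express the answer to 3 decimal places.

0.244

Under algebraic product:
  NOT S = 1 − 0.3400 = 0.6600
  NOT S OR S = a + b − a·b on (0.6600, 0.3400) = 0.7756
  NOT Q = 1 − 0.1300 = 0.8700
  NOT S = 1 − 0.3400 = 0.6600
  NOT Q AND NOT S = a·b on (0.8700, 0.6600) = 0.5742
  (NOT S OR S) OR (NOT Q AND NOT S) = a + b − a·b on (0.7756, 0.5742) = 0.9045
  → value = 0.9045
Under Gödel:
  NOT S = 1 − 0.34 = 0.66
  NOT S OR S = max(a, b) on (0.66, 0.34) = 0.66
  NOT Q = 1 − 0.13 = 0.87
  NOT S = 1 − 0.34 = 0.66
  NOT Q AND NOT S = min(a, b) on (0.87, 0.66) = 0.66
  (NOT S OR S) OR (NOT Q AND NOT S) = max(a, b) on (0.66, 0.66) = 0.66
  → value = 0.6600
|0.9045 − 0.6600| = 0.244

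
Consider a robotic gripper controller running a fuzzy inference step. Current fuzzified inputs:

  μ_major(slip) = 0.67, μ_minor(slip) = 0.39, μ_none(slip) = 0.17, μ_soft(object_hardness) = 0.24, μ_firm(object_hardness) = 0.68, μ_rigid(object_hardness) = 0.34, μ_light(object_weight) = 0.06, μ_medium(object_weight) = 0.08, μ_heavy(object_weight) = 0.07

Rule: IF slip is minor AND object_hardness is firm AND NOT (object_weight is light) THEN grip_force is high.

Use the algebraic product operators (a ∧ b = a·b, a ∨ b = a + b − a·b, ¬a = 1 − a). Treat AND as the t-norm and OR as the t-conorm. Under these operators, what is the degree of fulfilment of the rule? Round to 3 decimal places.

firing strength: minor=0.39, firm=0.68, ¬light=1−0.06=0.94; AND[a·b] → w = 0.2493

0.249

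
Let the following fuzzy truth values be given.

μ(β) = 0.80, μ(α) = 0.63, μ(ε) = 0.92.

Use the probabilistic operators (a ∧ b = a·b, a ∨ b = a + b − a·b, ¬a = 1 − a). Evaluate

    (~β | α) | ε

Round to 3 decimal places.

0.976

~β = 1 − 0.8000 = 0.2000
~β | α = a + b − a·b on (0.2000, 0.6300) = 0.7040
(~β | α) | ε = a + b − a·b on (0.7040, 0.9200) = 0.9763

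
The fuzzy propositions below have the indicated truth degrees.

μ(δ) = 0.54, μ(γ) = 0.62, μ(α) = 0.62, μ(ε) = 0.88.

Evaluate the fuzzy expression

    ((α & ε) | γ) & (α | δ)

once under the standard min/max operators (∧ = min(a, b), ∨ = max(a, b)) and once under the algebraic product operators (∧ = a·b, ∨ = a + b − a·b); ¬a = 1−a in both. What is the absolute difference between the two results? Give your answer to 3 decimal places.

0.063

Under standard min/max:
  α & ε = min(a, b) on (0.62, 0.88) = 0.62
  (α & ε) | γ = max(a, b) on (0.62, 0.62) = 0.62
  α | δ = max(a, b) on (0.62, 0.54) = 0.62
  ((α & ε) | γ) & (α | δ) = min(a, b) on (0.62, 0.62) = 0.62
  → value = 0.6200
Under algebraic product:
  α & ε = a·b on (0.6200, 0.8800) = 0.5456
  (α & ε) | γ = a + b − a·b on (0.5456, 0.6200) = 0.8273
  α | δ = a + b − a·b on (0.6200, 0.5400) = 0.8252
  ((α & ε) | γ) & (α | δ) = a·b on (0.8273, 0.8252) = 0.6827
  → value = 0.6827
|0.6200 − 0.6827| = 0.063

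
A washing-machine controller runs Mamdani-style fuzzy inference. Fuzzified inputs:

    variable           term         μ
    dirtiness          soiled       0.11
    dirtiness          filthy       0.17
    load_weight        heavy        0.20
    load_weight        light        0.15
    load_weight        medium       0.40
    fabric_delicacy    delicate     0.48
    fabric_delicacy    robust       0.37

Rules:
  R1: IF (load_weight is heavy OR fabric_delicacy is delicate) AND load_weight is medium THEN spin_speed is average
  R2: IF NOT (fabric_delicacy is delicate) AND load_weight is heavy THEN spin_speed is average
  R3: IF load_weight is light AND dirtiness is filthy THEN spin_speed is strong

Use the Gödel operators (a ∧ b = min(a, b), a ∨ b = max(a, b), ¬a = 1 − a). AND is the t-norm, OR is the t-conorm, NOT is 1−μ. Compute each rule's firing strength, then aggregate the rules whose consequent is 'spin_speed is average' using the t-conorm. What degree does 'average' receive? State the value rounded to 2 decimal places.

0.40

R1: (heavy=0.20 OR delicate=0.48) = 0.48; AND[min(a, b)] with medium=0.40 → w = 0.40
R2: ¬delicate=1−0.48=0.52, heavy=0.20; AND[min(a, b)] → w = 0.20
R3: light=0.15, filthy=0.17; AND[min(a, b)] → w = 0.15
Rules with consequent 'average': {R1, R2} → strengths 0.40, 0.20
Aggregate via t-conorm [max(a, b)]: 0.40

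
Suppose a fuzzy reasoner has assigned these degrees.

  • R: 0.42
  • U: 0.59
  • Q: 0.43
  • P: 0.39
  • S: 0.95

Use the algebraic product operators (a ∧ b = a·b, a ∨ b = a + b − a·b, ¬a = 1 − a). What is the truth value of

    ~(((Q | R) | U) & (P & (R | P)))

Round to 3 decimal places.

Q | R = a + b − a·b on (0.4300, 0.4200) = 0.6694
(Q | R) | U = a + b − a·b on (0.6694, 0.5900) = 0.8645
R | P = a + b − a·b on (0.4200, 0.3900) = 0.6462
P & (R | P) = a·b on (0.3900, 0.6462) = 0.2520
((Q | R) | U) & (P & (R | P)) = a·b on (0.8645, 0.2520) = 0.2179
~(((Q | R) | U) & (P & (R | P))) = 1 − 0.2179 = 0.7821

0.782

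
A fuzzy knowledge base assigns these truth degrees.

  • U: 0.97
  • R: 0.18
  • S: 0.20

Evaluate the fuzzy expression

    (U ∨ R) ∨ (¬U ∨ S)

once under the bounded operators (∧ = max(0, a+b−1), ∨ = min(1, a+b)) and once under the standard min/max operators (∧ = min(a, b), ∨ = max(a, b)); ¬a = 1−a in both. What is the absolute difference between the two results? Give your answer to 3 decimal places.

Under bounded:
  U ∨ R = min(1, a+b) on (0.97, 0.18) = 1.00
  ¬U = 1 − 0.97 = 0.03
  ¬U ∨ S = min(1, a+b) on (0.03, 0.20) = 0.23
  (U ∨ R) ∨ (¬U ∨ S) = min(1, a+b) on (1.00, 0.23) = 1.00
  → value = 1.0000
Under standard min/max:
  U ∨ R = max(a, b) on (0.97, 0.18) = 0.97
  ¬U = 1 − 0.97 = 0.03
  ¬U ∨ S = max(a, b) on (0.03, 0.20) = 0.20
  (U ∨ R) ∨ (¬U ∨ S) = max(a, b) on (0.97, 0.20) = 0.97
  → value = 0.9700
|1.0000 − 0.9700| = 0.030

0.030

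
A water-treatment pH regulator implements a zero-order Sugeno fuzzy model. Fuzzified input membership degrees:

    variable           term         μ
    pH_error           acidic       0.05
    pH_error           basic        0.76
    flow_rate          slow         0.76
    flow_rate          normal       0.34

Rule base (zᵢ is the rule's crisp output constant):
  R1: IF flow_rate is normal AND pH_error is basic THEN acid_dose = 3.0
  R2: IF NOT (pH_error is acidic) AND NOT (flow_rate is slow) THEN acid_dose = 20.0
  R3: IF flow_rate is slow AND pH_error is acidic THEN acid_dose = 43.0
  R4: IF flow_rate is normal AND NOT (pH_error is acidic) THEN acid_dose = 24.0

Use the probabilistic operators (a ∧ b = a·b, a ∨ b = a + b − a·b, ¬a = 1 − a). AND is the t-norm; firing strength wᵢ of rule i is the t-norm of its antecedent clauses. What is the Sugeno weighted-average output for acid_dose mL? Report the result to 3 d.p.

R1 (z=3.0): normal=0.34, basic=0.76; AND[a·b] → w = 0.2584
R2 (z=20.0): ¬acidic=1−0.05=0.95, ¬slow=1−0.76=0.24; AND[a·b] → w = 0.2280
R3 (z=43.0): slow=0.76, acidic=0.05; AND[a·b] → w = 0.0380
R4 (z=24.0): normal=0.34, ¬acidic=1−0.05=0.95; AND[a·b] → w = 0.3230
Weighted average = (0.2584·3.0 + 0.2280·20.0 + 0.0380·43.0 + 0.3230·24.0) / (0.2584 + 0.2280 + 0.0380 + 0.3230)
  = 14.7212 / 0.8474 = 17.372

17.372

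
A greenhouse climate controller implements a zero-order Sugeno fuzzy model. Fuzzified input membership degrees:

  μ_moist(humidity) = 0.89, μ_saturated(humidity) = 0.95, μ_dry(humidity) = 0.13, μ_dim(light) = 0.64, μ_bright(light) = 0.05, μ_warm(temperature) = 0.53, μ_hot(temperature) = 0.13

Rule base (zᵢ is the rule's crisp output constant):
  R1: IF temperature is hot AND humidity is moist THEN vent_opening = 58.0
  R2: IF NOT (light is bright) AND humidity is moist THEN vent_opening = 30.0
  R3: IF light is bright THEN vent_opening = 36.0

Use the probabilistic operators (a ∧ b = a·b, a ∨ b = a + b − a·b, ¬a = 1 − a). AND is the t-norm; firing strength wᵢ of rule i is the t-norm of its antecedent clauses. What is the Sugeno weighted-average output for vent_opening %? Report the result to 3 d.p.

R1 (z=58.0): hot=0.13, moist=0.89; AND[a·b] → w = 0.1157
R2 (z=30.0): ¬bright=1−0.05=0.95, moist=0.89; AND[a·b] → w = 0.8455
R3 (z=36.0): bright=0.05 → w = 0.0500
Weighted average = (0.1157·58.0 + 0.8455·30.0 + 0.0500·36.0) / (0.1157 + 0.8455 + 0.0500)
  = 33.8756 / 1.0112 = 33.500

33.500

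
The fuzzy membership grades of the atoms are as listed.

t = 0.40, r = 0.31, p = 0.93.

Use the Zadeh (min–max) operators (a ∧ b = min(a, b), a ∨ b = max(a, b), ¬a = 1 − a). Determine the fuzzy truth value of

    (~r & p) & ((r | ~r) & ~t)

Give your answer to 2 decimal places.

~r = 1 − 0.31 = 0.69
~r & p = min(a, b) on (0.69, 0.93) = 0.69
~r = 1 − 0.31 = 0.69
r | ~r = max(a, b) on (0.31, 0.69) = 0.69
~t = 1 − 0.40 = 0.60
(r | ~r) & ~t = min(a, b) on (0.69, 0.60) = 0.60
(~r & p) & ((r | ~r) & ~t) = min(a, b) on (0.69, 0.60) = 0.60

0.60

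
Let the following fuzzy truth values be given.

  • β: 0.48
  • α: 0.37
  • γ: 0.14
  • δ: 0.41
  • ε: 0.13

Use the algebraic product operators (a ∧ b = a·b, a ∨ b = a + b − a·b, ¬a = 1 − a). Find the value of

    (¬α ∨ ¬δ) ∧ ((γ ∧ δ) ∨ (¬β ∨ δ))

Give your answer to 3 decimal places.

¬α = 1 − 0.3700 = 0.6300
¬δ = 1 − 0.4100 = 0.5900
¬α ∨ ¬δ = a + b − a·b on (0.6300, 0.5900) = 0.8483
γ ∧ δ = a·b on (0.1400, 0.4100) = 0.0574
¬β = 1 − 0.4800 = 0.5200
¬β ∨ δ = a + b − a·b on (0.5200, 0.4100) = 0.7168
(γ ∧ δ) ∨ (¬β ∨ δ) = a + b − a·b on (0.0574, 0.7168) = 0.7331
(¬α ∨ ¬δ) ∧ ((γ ∧ δ) ∨ (¬β ∨ δ)) = a·b on (0.8483, 0.7331) = 0.6219

0.622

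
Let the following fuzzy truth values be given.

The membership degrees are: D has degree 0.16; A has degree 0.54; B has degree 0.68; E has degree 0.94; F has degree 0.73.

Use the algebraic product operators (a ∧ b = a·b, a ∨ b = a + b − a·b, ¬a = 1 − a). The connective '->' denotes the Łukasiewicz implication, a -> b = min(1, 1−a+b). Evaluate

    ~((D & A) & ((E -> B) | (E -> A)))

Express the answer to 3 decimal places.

0.923

D & A = a·b on (0.1600, 0.5400) = 0.0864
E -> B  [Łukasiewicz: min(1, 1−a+b)] with a=0.9400, b=0.6800 → 0.7400
E -> A  [Łukasiewicz: min(1, 1−a+b)] with a=0.9400, b=0.5400 → 0.6000
(E -> B) | (E -> A) = a + b − a·b on (0.7400, 0.6000) = 0.8960
(D & A) & ((E -> B) | (E -> A)) = a·b on (0.0864, 0.8960) = 0.0774
~((D & A) & ((E -> B) | (E -> A))) = 1 − 0.0774 = 0.9226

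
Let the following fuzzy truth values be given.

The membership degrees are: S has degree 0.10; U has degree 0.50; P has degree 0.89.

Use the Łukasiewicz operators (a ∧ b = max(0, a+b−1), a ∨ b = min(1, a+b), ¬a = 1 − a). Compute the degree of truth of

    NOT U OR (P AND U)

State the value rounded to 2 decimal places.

NOT U = 1 − 0.50 = 0.50
P AND U = max(0, a+b−1) on (0.89, 0.50) = 0.39
NOT U OR (P AND U) = min(1, a+b) on (0.50, 0.39) = 0.89

0.89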